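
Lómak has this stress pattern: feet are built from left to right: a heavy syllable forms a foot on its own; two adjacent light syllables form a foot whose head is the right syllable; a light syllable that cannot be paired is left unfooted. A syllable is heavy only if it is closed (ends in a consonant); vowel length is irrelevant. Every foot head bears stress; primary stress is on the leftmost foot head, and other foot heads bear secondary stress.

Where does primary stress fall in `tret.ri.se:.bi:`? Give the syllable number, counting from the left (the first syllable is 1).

Weights: 1 tret H, 2 ri L, 3 se: L, 4 bi: L.
Parse left to right (heavy = foot alone; LL = one foot; stranded L unfooted): (ˈtret) (ri.ˈse:) bi:.
Foot heads: 1, 3.
Primary stress on the leftmost head = syllable 1.
Primary stress: syllable 1 → ˈtret.ri.se:.bi:.

1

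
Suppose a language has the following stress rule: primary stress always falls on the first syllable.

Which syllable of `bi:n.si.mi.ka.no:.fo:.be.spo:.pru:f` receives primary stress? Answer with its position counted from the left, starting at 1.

The word has 9 syllables; the first syllable is syllable 1 (bi:n).
Primary stress: syllable 1 → ˈbi:n.si.mi.ka.no:.fo:.be.spo:.pru:f.

1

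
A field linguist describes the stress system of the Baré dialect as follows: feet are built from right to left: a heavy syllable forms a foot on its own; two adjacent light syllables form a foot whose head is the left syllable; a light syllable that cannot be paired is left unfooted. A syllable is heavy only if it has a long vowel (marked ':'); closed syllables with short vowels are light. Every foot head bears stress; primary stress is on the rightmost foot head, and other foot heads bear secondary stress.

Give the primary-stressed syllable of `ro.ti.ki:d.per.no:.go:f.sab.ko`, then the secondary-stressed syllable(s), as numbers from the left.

Weights: 1 ro L, 2 ti L, 3 ki:d H, 4 per L, 5 no: H, 6 go:f H, 7 sab L, 8 ko L.
Parse right to left (heavy = foot alone; LL = one foot; stranded L unfooted): (ˈro.ti) (ˈki:d) per (ˈno:) (ˈgo:f) (ˈsab.ko).
Foot heads: 1, 3, 5, 6, 7.
Primary stress on the rightmost head = syllable 7.
Secondary stress on 1, 3, 5, 6: ˌro.ti.ˌki:d.per.ˌno:.ˌgo:f.ˈsab.ko.

primary 7, secondary 1, 3, 5, 6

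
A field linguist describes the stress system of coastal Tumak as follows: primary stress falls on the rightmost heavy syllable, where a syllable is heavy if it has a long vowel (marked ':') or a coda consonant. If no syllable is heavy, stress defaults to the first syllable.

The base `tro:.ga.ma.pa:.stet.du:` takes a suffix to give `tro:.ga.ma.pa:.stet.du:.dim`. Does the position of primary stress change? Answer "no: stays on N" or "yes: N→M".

yes: 6→7

Base `tro:.ga.ma.pa:.stet.du:` (6 syllables):
  Weights: 1 tro: H, 2 ga L, 3 ma L, 4 pa: H, 5 stet H, 6 du: H.
  Heavy syllables in the domain: 1, 4, 5, 6. The rightmost is syllable 6 (du:).
  → primary stress on syllable 6.
Suffixed `tro:.ga.ma.pa:.stet.du:.dim` (7 syllables):
  Weights: 1 tro: H, 2 ga L, 3 ma L, 4 pa: H, 5 stet H, 6 du: H, 7 dim H.
  Heavy syllables in the domain: 1, 4, 5, 6, 7. The rightmost is syllable 7 (dim).
  → primary stress on syllable 7.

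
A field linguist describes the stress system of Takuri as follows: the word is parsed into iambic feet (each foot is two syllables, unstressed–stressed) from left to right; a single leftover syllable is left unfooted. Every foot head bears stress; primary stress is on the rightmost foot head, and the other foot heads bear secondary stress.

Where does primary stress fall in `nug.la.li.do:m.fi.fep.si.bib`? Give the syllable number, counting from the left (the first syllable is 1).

Parse left to right into iambic (σˈσ) feet: (nug.ˈla) (li.ˈdo:m) (fi.ˈfep) (si.ˈbib).
Foot heads (stressed positions): 2, 4, 6, 8.
End Rule Rightmost: primary stress on the rightmost head = syllable 8.
Primary stress: syllable 8 → nug.la.li.do:m.fi.fep.si.ˈbib.

8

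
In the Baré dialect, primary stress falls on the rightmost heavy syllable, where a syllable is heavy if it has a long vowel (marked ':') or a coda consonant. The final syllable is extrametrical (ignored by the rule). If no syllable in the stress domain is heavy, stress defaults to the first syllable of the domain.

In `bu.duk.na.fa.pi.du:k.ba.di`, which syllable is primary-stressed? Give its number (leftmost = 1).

The final syllable (8, di) is extrametrical; the stress domain is syllables 1–7.
Weights: 1 bu L, 2 duk H, 3 na L, 4 fa L, 5 pi L, 6 du:k H, 7 ba L.
Heavy syllables in the domain: 2, 6. The rightmost is syllable 6 (du:k).
Primary stress: syllable 6 → bu.duk.na.fa.pi.ˈdu:k.ba.di.

6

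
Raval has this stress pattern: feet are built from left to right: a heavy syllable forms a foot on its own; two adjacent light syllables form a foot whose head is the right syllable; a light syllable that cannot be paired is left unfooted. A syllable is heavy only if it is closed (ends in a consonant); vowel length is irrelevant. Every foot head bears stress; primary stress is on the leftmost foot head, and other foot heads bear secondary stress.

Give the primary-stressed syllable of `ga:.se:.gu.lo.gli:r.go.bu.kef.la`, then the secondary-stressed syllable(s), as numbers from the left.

Weights: 1 ga: L, 2 se: L, 3 gu L, 4 lo L, 5 gli:r H, 6 go L, 7 bu L, 8 kef H, 9 la L.
Parse left to right (heavy = foot alone; LL = one foot; stranded L unfooted): (ga:.ˈse:) (gu.ˈlo) (ˈgli:r) (go.ˈbu) (ˈkef) la.
Foot heads: 2, 4, 5, 7, 8.
Primary stress on the leftmost head = syllable 2.
Secondary stress on 4, 5, 7, 8: ga:.ˈse:.gu.ˌlo.ˌgli:r.go.ˌbu.ˌkef.la.

primary 2, secondary 4, 5, 7, 8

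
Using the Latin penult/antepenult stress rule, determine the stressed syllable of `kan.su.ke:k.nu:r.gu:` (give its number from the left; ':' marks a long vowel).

Classical Latin: stress the penult if heavy (long vowel or closed), else the antepenult.
Weights: 3 ke:k H, 4 nu:r H, 5 gu: H.
The penult (syllable 4, nu:r) is heavy, so it takes stress.
Stress on syllable 4: kan.su.ke:k.ˈnu:r.gu:.

4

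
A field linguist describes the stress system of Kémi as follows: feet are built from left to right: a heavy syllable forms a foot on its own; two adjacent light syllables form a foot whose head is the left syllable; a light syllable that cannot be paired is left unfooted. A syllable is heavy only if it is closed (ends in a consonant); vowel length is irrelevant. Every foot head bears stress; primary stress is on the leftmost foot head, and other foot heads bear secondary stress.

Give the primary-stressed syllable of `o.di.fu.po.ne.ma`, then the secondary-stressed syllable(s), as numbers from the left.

Weights: 1 o L, 2 di L, 3 fu L, 4 po L, 5 ne L, 6 ma L.
Parse left to right (heavy = foot alone; LL = one foot; stranded L unfooted): (ˈo.di) (ˈfu.po) (ˈne.ma).
Foot heads: 1, 3, 5.
Primary stress on the leftmost head = syllable 1.
Secondary stress on 3, 5: ˈo.di.ˌfu.po.ˌne.ma.

primary 1, secondary 3, 5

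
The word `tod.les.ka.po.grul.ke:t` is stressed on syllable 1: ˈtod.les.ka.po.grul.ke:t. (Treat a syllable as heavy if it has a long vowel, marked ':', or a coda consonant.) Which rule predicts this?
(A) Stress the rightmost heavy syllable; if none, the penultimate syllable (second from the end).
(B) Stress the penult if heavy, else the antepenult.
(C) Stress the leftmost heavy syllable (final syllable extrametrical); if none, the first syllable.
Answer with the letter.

C

Rule A → syllable 6 (observed: 1).
Rule B → syllable 5 (observed: 1).
Rule C → syllable 1 ✓.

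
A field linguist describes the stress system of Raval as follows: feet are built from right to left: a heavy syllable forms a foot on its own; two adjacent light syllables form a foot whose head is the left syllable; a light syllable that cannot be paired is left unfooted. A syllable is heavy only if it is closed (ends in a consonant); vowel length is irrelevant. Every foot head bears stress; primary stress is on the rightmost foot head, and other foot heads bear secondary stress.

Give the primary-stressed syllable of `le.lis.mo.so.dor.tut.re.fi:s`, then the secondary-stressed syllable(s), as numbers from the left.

Weights: 1 le L, 2 lis H, 3 mo L, 4 so L, 5 dor H, 6 tut H, 7 re L, 8 fi:s H.
Parse right to left (heavy = foot alone; LL = one foot; stranded L unfooted): le (ˈlis) (ˈmo.so) (ˈdor) (ˈtut) re (ˈfi:s).
Foot heads: 2, 3, 5, 6, 8.
Primary stress on the rightmost head = syllable 8.
Secondary stress on 2, 3, 5, 6: le.ˌlis.ˌmo.so.ˌdor.ˌtut.re.ˈfi:s.

primary 8, secondary 2, 3, 5, 6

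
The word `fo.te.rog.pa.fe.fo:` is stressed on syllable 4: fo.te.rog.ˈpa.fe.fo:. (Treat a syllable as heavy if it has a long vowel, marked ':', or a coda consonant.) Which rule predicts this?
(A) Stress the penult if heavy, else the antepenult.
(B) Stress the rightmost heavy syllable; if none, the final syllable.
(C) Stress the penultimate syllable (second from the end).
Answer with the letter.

Rule A → syllable 4 ✓.
Rule B → syllable 6 (observed: 4).
Rule C → syllable 5 (observed: 4).

A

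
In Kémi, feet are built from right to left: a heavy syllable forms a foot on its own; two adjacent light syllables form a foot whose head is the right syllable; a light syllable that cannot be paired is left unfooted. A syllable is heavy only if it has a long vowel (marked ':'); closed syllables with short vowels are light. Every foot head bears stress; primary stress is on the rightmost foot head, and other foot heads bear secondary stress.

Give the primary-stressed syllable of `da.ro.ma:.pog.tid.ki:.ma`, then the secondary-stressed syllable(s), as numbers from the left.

Weights: 1 da L, 2 ro L, 3 ma: H, 4 pog L, 5 tid L, 6 ki: H, 7 ma L.
Parse right to left (heavy = foot alone; LL = one foot; stranded L unfooted): (da.ˈro) (ˈma:) (pog.ˈtid) (ˈki:) ma.
Foot heads: 2, 3, 5, 6.
Primary stress on the rightmost head = syllable 6.
Secondary stress on 2, 3, 5: da.ˌro.ˌma:.pog.ˌtid.ˈki:.ma.

primary 6, secondary 2, 3, 5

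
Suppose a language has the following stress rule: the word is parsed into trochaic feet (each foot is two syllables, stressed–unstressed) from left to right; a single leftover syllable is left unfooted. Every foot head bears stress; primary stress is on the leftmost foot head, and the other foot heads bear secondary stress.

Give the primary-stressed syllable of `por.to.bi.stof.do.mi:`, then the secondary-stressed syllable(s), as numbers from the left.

Parse left to right into trochaic (ˈσσ) feet: (ˈpor.to) (ˈbi.stof) (ˈdo.mi:).
Foot heads (stressed positions): 1, 3, 5.
End Rule Leftmost: primary stress on the leftmost head = syllable 1.
Secondary stress on 3, 5: ˈpor.to.ˌbi.stof.ˌdo.mi:.

primary 1, secondary 3, 5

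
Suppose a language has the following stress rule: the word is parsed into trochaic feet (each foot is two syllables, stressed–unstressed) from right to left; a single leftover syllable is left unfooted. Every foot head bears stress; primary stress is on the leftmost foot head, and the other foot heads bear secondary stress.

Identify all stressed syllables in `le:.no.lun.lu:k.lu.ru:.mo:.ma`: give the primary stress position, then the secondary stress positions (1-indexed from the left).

primary 1, secondary 3, 5, 7

Parse right to left into trochaic (ˈσσ) feet: (ˈle:.no) (ˈlun.lu:k) (ˈlu.ru:) (ˈmo:.ma).
Foot heads (stressed positions): 1, 3, 5, 7.
End Rule Leftmost: primary stress on the leftmost head = syllable 1.
Secondary stress on 3, 5, 7: ˈle:.no.ˌlun.lu:k.ˌlu.ru:.ˌmo:.ma.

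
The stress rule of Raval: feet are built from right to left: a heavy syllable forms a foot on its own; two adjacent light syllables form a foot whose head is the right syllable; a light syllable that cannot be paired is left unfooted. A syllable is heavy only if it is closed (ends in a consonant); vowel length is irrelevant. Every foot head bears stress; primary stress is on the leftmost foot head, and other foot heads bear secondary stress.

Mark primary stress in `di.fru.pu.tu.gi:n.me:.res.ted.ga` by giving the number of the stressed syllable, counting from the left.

Weights: 1 di L, 2 fru L, 3 pu L, 4 tu L, 5 gi:n H, 6 me: L, 7 res H, 8 ted H, 9 ga L.
Parse right to left (heavy = foot alone; LL = one foot; stranded L unfooted): (di.ˈfru) (pu.ˈtu) (ˈgi:n) me: (ˈres) (ˈted) ga.
Foot heads: 2, 4, 5, 7, 8.
Primary stress on the leftmost head = syllable 2.
Primary stress: syllable 2 → di.ˈfru.pu.tu.gi:n.me:.res.ted.ga.

2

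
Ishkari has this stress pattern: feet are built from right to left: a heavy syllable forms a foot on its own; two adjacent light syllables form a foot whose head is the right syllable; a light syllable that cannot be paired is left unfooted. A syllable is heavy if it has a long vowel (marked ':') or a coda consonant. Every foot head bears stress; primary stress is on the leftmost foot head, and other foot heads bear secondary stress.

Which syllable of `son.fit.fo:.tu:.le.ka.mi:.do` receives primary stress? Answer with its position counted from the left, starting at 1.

1

Weights: 1 son H, 2 fit H, 3 fo: H, 4 tu: H, 5 le L, 6 ka L, 7 mi: H, 8 do L.
Parse right to left (heavy = foot alone; LL = one foot; stranded L unfooted): (ˈson) (ˈfit) (ˈfo:) (ˈtu:) (le.ˈka) (ˈmi:) do.
Foot heads: 1, 2, 3, 4, 6, 7.
Primary stress on the leftmost head = syllable 1.
Primary stress: syllable 1 → ˈson.fit.fo:.tu:.le.ka.mi:.do.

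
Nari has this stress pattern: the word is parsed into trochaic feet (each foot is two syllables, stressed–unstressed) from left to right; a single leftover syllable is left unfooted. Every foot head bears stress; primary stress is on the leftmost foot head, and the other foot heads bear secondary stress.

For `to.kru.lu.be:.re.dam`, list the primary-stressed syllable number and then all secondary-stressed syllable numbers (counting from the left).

Parse left to right into trochaic (ˈσσ) feet: (ˈto.kru) (ˈlu.be:) (ˈre.dam).
Foot heads (stressed positions): 1, 3, 5.
End Rule Leftmost: primary stress on the leftmost head = syllable 1.
Secondary stress on 3, 5: ˈto.kru.ˌlu.be:.ˌre.dam.

primary 1, secondary 3, 5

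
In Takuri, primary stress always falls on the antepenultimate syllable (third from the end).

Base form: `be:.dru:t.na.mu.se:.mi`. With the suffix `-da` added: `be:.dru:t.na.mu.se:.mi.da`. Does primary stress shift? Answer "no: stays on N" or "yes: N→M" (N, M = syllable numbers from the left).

Base `be:.dru:t.na.mu.se:.mi` (6 syllables):
  The word has 6 syllables; the antepenultimate syllable (third from the end) is syllable 4 (mu).
  → primary stress on syllable 4.
Suffixed `be:.dru:t.na.mu.se:.mi.da` (7 syllables):
  The word has 7 syllables; the antepenultimate syllable (third from the end) is syllable 5 (se:).
  → primary stress on syllable 5.

yes: 4→5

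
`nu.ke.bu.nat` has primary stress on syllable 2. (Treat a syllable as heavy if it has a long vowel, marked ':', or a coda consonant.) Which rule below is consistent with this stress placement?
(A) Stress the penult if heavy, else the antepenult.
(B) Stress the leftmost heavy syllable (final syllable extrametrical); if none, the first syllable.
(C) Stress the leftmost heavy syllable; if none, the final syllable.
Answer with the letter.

Rule A → syllable 2 ✓.
Rule B → syllable 1 (observed: 2).
Rule C → syllable 4 (observed: 2).

A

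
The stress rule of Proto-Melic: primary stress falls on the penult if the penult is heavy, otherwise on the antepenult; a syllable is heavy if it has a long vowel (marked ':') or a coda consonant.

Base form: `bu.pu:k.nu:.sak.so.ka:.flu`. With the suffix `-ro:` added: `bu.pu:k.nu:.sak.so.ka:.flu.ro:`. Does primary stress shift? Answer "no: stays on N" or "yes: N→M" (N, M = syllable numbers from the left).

Base `bu.pu:k.nu:.sak.so.ka:.flu` (7 syllables):
  Weights: 5 so L, 6 ka: H, 7 flu L.
  The penult (syllable 6, ka:) is heavy, so it takes stress.
  → primary stress on syllable 6.
Suffixed `bu.pu:k.nu:.sak.so.ka:.flu.ro:` (8 syllables):
  Weights: 6 ka: H, 7 flu L, 8 ro: H.
  The penult (syllable 7, flu) is light, so stress falls on the antepenult (syllable 6, ka:).
  → primary stress on syllable 6.

no: stays on 6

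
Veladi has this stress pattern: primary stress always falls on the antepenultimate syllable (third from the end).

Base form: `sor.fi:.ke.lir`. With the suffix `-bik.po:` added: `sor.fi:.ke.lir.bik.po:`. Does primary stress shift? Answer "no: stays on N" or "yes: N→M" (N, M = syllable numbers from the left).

yes: 2→4

Base `sor.fi:.ke.lir` (4 syllables):
  The word has 4 syllables; the antepenultimate syllable (third from the end) is syllable 2 (fi:).
  → primary stress on syllable 2.
Suffixed `sor.fi:.ke.lir.bik.po:` (6 syllables):
  The word has 6 syllables; the antepenultimate syllable (third from the end) is syllable 4 (lir).
  → primary stress on syllable 4.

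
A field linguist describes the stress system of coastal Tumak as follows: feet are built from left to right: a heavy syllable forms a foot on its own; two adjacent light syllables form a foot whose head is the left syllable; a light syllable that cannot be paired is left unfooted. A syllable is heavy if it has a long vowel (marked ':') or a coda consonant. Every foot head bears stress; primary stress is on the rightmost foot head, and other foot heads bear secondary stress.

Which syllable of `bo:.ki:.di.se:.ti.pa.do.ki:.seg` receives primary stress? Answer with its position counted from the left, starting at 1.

Weights: 1 bo: H, 2 ki: H, 3 di L, 4 se: H, 5 ti L, 6 pa L, 7 do L, 8 ki: H, 9 seg H.
Parse left to right (heavy = foot alone; LL = one foot; stranded L unfooted): (ˈbo:) (ˈki:) di (ˈse:) (ˈti.pa) do (ˈki:) (ˈseg).
Foot heads: 1, 2, 4, 5, 8, 9.
Primary stress on the rightmost head = syllable 9.
Primary stress: syllable 9 → bo:.ki:.di.se:.ti.pa.do.ki:.ˈseg.

9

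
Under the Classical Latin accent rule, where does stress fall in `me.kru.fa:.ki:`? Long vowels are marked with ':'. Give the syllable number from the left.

3

Classical Latin: stress the penult if heavy (long vowel or closed), else the antepenult.
Weights: 2 kru L, 3 fa: H, 4 ki: H.
The penult (syllable 3, fa:) is heavy, so it takes stress.
Stress on syllable 3: me.kru.ˈfa:.ki:.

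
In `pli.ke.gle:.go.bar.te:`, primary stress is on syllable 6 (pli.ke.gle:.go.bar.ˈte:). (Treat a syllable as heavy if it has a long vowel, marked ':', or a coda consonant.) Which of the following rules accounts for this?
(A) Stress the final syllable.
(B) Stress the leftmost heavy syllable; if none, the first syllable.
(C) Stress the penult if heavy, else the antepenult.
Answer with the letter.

Rule A → syllable 6 ✓.
Rule B → syllable 3 (observed: 6).
Rule C → syllable 5 (observed: 6).

A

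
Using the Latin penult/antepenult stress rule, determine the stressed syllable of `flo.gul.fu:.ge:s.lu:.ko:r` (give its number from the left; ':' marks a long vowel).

5

Classical Latin: stress the penult if heavy (long vowel or closed), else the antepenult.
Weights: 4 ge:s H, 5 lu: H, 6 ko:r H.
The penult (syllable 5, lu:) is heavy, so it takes stress.
Stress on syllable 5: flo.gul.fu:.ge:s.ˈlu:.ko:r.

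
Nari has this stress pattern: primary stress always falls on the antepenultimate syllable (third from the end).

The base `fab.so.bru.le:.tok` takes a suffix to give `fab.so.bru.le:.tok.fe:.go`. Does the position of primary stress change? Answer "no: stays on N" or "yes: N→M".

Base `fab.so.bru.le:.tok` (5 syllables):
  The word has 5 syllables; the antepenultimate syllable (third from the end) is syllable 3 (bru).
  → primary stress on syllable 3.
Suffixed `fab.so.bru.le:.tok.fe:.go` (7 syllables):
  The word has 7 syllables; the antepenultimate syllable (third from the end) is syllable 5 (tok).
  → primary stress on syllable 5.

yes: 3→5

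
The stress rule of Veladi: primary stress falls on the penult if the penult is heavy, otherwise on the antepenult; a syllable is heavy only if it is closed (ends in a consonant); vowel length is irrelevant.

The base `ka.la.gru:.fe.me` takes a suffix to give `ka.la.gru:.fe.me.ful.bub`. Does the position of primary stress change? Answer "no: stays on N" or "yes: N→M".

Base `ka.la.gru:.fe.me` (5 syllables):
  Weights: 3 gru: L, 4 fe L, 5 me L.
  The penult (syllable 4, fe) is light, so stress falls on the antepenult (syllable 3, gru:).
  → primary stress on syllable 3.
Suffixed `ka.la.gru:.fe.me.ful.bub` (7 syllables):
  Weights: 5 me L, 6 ful H, 7 bub H.
  The penult (syllable 6, ful) is heavy, so it takes stress.
  → primary stress on syllable 6.

yes: 3→6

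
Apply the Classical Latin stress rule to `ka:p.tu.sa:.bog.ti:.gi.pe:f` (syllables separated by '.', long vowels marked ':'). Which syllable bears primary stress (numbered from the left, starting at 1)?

5

Classical Latin: stress the penult if heavy (long vowel or closed), else the antepenult.
Weights: 5 ti: H, 6 gi L, 7 pe:f H.
The penult (syllable 6, gi) is light, so stress falls on the antepenult (syllable 5, ti:).
Stress on syllable 5: ka:p.tu.sa:.bog.ˈti:.gi.pe:f.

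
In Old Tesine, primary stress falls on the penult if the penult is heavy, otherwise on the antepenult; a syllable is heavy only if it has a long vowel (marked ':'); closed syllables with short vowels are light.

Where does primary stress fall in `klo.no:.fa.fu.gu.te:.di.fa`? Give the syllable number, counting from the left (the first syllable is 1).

Weights: 6 te: H, 7 di L, 8 fa L.
The penult (syllable 7, di) is light, so stress falls on the antepenult (syllable 6, te:).
Primary stress: syllable 6 → klo.no:.fa.fu.gu.ˈte:.di.fa.

6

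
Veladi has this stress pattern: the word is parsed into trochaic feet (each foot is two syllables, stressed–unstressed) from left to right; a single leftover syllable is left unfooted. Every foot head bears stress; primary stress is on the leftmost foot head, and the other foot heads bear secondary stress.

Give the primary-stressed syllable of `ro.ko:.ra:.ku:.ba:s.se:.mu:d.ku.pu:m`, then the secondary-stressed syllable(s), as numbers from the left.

primary 1, secondary 3, 5, 7

Parse left to right into trochaic (ˈσσ) feet: (ˈro.ko:) (ˈra:.ku:) (ˈba:s.se:) (ˈmu:d.ku) pu:m. Syllable 9 is left unfooted.
Foot heads (stressed positions): 1, 3, 5, 7.
End Rule Leftmost: primary stress on the leftmost head = syllable 1.
Secondary stress on 3, 5, 7: ˈro.ko:.ˌra:.ku:.ˌba:s.se:.ˌmu:d.ku.pu:m.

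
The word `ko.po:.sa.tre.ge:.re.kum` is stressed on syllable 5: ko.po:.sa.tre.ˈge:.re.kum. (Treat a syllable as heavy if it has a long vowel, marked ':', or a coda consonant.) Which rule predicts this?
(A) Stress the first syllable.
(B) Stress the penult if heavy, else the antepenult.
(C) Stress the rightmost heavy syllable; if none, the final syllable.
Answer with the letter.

B

Rule A → syllable 1 (observed: 5).
Rule B → syllable 5 ✓.
Rule C → syllable 7 (observed: 5).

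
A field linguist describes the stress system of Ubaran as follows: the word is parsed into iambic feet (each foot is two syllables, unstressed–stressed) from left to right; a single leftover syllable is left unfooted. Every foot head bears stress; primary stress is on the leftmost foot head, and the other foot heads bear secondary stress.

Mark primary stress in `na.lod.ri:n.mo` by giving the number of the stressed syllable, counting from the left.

2

Parse left to right into iambic (σˈσ) feet: (na.ˈlod) (ri:n.ˈmo).
Foot heads (stressed positions): 2, 4.
End Rule Leftmost: primary stress on the leftmost head = syllable 2.
Primary stress: syllable 2 → na.ˈlod.ri:n.mo.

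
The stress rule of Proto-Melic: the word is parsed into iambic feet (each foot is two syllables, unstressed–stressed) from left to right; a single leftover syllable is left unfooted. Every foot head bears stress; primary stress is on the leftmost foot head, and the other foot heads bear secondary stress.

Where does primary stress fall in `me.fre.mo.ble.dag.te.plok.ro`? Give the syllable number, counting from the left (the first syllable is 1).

Parse left to right into iambic (σˈσ) feet: (me.ˈfre) (mo.ˈble) (dag.ˈte) (plok.ˈro).
Foot heads (stressed positions): 2, 4, 6, 8.
End Rule Leftmost: primary stress on the leftmost head = syllable 2.
Primary stress: syllable 2 → me.ˈfre.mo.ble.dag.te.plok.ro.

2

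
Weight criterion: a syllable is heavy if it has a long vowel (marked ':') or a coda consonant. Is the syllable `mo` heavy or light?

`mo`: short vowel, open (no coda). Short vowel, open → light.

light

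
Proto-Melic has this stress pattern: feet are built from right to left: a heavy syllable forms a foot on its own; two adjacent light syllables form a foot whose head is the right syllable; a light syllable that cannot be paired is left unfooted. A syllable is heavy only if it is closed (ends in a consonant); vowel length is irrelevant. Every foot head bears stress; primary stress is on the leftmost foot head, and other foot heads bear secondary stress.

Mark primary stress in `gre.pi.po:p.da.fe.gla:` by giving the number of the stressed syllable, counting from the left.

Weights: 1 gre L, 2 pi L, 3 po:p H, 4 da L, 5 fe L, 6 gla: L.
Parse right to left (heavy = foot alone; LL = one foot; stranded L unfooted): (gre.ˈpi) (ˈpo:p) da (fe.ˈgla:).
Foot heads: 2, 3, 6.
Primary stress on the leftmost head = syllable 2.
Primary stress: syllable 2 → gre.ˈpi.po:p.da.fe.gla:.

2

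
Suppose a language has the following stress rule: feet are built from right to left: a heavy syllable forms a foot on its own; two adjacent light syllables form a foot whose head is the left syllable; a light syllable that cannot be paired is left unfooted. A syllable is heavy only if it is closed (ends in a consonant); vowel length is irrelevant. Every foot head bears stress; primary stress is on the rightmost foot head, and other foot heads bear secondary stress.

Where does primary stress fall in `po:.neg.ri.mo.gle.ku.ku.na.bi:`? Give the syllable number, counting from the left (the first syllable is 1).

Weights: 1 po: L, 2 neg H, 3 ri L, 4 mo L, 5 gle L, 6 ku L, 7 ku L, 8 na L, 9 bi: L.
Parse right to left (heavy = foot alone; LL = one foot; stranded L unfooted): po: (ˈneg) ri (ˈmo.gle) (ˈku.ku) (ˈna.bi:).
Foot heads: 2, 4, 6, 8.
Primary stress on the rightmost head = syllable 8.
Primary stress: syllable 8 → po:.neg.ri.mo.gle.ku.ku.ˈna.bi:.

8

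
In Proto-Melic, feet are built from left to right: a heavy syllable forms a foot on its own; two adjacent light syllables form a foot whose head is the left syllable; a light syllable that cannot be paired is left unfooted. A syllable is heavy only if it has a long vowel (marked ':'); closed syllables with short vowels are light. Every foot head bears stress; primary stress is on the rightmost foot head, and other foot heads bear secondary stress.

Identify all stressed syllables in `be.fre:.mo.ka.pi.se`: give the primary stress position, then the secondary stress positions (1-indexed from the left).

primary 5, secondary 2, 3

Weights: 1 be L, 2 fre: H, 3 mo L, 4 ka L, 5 pi L, 6 se L.
Parse left to right (heavy = foot alone; LL = one foot; stranded L unfooted): be (ˈfre:) (ˈmo.ka) (ˈpi.se).
Foot heads: 2, 3, 5.
Primary stress on the rightmost head = syllable 5.
Secondary stress on 2, 3: be.ˌfre:.ˌmo.ka.ˈpi.se.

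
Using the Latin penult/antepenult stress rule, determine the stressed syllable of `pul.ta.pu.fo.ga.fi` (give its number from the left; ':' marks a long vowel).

Classical Latin: stress the penult if heavy (long vowel or closed), else the antepenult.
Weights: 4 fo L, 5 ga L, 6 fi L.
The penult (syllable 5, ga) is light, so stress falls on the antepenult (syllable 4, fo).
Stress on syllable 4: pul.ta.pu.ˈfo.ga.fi.

4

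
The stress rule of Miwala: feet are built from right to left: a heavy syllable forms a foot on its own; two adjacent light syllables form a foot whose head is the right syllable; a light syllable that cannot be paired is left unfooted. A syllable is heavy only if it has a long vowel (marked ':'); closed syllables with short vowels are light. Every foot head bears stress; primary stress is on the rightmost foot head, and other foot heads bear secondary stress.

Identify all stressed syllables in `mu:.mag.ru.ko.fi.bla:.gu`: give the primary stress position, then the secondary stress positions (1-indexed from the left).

primary 6, secondary 1, 3, 5

Weights: 1 mu: H, 2 mag L, 3 ru L, 4 ko L, 5 fi L, 6 bla: H, 7 gu L.
Parse right to left (heavy = foot alone; LL = one foot; stranded L unfooted): (ˈmu:) (mag.ˈru) (ko.ˈfi) (ˈbla:) gu.
Foot heads: 1, 3, 5, 6.
Primary stress on the rightmost head = syllable 6.
Secondary stress on 1, 3, 5: ˌmu:.mag.ˌru.ko.ˌfi.ˈbla:.gu.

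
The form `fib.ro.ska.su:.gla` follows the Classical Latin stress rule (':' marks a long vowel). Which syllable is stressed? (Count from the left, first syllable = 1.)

Classical Latin: stress the penult if heavy (long vowel or closed), else the antepenult.
Weights: 3 ska L, 4 su: H, 5 gla L.
The penult (syllable 4, su:) is heavy, so it takes stress.
Stress on syllable 4: fib.ro.ska.ˈsu:.gla.

4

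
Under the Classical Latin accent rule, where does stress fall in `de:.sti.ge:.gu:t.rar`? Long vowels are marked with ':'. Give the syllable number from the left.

Classical Latin: stress the penult if heavy (long vowel or closed), else the antepenult.
Weights: 3 ge: H, 4 gu:t H, 5 rar H.
The penult (syllable 4, gu:t) is heavy, so it takes stress.
Stress on syllable 4: de:.sti.ge:.ˈgu:t.rar.

4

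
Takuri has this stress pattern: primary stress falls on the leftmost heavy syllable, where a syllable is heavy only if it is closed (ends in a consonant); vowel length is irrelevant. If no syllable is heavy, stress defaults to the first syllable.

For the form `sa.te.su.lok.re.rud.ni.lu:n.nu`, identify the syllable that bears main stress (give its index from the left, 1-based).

Weights: 1 sa L, 2 te L, 3 su L, 4 lok H, 5 re L, 6 rud H, 7 ni L, 8 lu:n H, 9 nu L.
Heavy syllables in the domain: 4, 6, 8. The leftmost is syllable 4 (lok).
Primary stress: syllable 4 → sa.te.su.ˈlok.re.rud.ni.lu:n.nu.

4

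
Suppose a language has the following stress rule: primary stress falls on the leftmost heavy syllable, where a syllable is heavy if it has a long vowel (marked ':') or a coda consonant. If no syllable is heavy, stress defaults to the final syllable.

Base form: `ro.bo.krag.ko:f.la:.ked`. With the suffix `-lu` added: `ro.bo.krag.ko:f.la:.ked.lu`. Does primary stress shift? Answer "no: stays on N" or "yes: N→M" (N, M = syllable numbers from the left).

no: stays on 3

Base `ro.bo.krag.ko:f.la:.ked` (6 syllables):
  Weights: 1 ro L, 2 bo L, 3 krag H, 4 ko:f H, 5 la: H, 6 ked H.
  Heavy syllables in the domain: 3, 4, 5, 6. The leftmost is syllable 3 (krag).
  → primary stress on syllable 3.
Suffixed `ro.bo.krag.ko:f.la:.ked.lu` (7 syllables):
  Weights: 1 ro L, 2 bo L, 3 krag H, 4 ko:f H, 5 la: H, 6 ked H, 7 lu L.
  Heavy syllables in the domain: 3, 4, 5, 6. The leftmost is syllable 3 (krag).
  → primary stress on syllable 3.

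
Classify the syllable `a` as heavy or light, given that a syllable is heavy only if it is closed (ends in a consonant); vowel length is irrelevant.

light

`a`: short vowel, open (no coda). Open (no coda) → light.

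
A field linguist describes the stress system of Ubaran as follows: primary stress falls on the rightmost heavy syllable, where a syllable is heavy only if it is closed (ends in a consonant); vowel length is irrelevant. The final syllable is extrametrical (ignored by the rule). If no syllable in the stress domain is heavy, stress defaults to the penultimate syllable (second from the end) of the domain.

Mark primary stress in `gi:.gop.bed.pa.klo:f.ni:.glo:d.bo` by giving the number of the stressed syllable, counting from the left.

The final syllable (8, bo) is extrametrical; the stress domain is syllables 1–7.
Weights: 1 gi: L, 2 gop H, 3 bed H, 4 pa L, 5 klo:f H, 6 ni: L, 7 glo:d H.
Heavy syllables in the domain: 2, 3, 5, 7. The rightmost is syllable 7 (glo:d).
Primary stress: syllable 7 → gi:.gop.bed.pa.klo:f.ni:.ˈglo:d.bo.

7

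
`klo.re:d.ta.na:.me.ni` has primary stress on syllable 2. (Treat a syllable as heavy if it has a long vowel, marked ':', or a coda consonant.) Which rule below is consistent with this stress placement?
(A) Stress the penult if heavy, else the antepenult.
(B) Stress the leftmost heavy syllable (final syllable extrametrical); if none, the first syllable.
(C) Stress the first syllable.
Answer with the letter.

Rule A → syllable 4 (observed: 2).
Rule B → syllable 2 ✓.
Rule C → syllable 1 (observed: 2).

B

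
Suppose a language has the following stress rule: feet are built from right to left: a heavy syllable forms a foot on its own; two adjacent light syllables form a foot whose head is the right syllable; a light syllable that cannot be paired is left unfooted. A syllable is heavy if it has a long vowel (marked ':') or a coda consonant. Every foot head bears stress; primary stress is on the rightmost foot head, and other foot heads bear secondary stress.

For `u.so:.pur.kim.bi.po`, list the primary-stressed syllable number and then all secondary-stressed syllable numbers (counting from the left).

primary 6, secondary 2, 3, 4

Weights: 1 u L, 2 so: H, 3 pur H, 4 kim H, 5 bi L, 6 po L.
Parse right to left (heavy = foot alone; LL = one foot; stranded L unfooted): u (ˈso:) (ˈpur) (ˈkim) (bi.ˈpo).
Foot heads: 2, 3, 4, 6.
Primary stress on the rightmost head = syllable 6.
Secondary stress on 2, 3, 4: u.ˌso:.ˌpur.ˌkim.bi.ˈpo.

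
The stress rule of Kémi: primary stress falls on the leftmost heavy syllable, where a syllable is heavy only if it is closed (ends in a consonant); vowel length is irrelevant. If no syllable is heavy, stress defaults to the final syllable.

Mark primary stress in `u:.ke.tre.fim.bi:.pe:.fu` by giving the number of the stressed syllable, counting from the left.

Weights: 1 u: L, 2 ke L, 3 tre L, 4 fim H, 5 bi: L, 6 pe: L, 7 fu L.
Heavy syllables in the domain: 4. The leftmost is syllable 4 (fim).
Primary stress: syllable 4 → u:.ke.tre.ˈfim.bi:.pe:.fu.

4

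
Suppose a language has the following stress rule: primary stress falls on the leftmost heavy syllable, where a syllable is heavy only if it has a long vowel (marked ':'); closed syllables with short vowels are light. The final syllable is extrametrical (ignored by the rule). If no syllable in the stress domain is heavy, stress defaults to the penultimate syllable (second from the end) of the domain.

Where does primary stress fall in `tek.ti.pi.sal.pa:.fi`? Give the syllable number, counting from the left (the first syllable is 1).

5

The final syllable (6, fi) is extrametrical; the stress domain is syllables 1–5.
Weights: 1 tek L, 2 ti L, 3 pi L, 4 sal L, 5 pa: H.
Heavy syllables in the domain: 5. The leftmost is syllable 5 (pa:).
Primary stress: syllable 5 → tek.ti.pi.sal.ˈpa:.fi.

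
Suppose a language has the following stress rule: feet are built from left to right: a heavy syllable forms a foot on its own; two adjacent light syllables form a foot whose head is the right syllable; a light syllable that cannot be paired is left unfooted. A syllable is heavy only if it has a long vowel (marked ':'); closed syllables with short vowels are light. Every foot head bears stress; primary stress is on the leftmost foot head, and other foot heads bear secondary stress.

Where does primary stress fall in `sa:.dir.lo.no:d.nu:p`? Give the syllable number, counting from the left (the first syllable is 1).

Weights: 1 sa: H, 2 dir L, 3 lo L, 4 no:d H, 5 nu:p H.
Parse left to right (heavy = foot alone; LL = one foot; stranded L unfooted): (ˈsa:) (dir.ˈlo) (ˈno:d) (ˈnu:p).
Foot heads: 1, 3, 4, 5.
Primary stress on the leftmost head = syllable 1.
Primary stress: syllable 1 → ˈsa:.dir.lo.no:d.nu:p.

1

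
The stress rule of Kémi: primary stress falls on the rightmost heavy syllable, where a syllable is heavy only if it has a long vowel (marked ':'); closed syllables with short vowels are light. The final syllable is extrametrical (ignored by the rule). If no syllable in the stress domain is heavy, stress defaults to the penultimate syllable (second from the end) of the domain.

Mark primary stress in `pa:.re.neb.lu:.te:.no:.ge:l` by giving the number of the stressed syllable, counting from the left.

6

The final syllable (7, ge:l) is extrametrical; the stress domain is syllables 1–6.
Weights: 1 pa: H, 2 re L, 3 neb L, 4 lu: H, 5 te: H, 6 no: H.
Heavy syllables in the domain: 1, 4, 5, 6. The rightmost is syllable 6 (no:).
Primary stress: syllable 6 → pa:.re.neb.lu:.te:.ˈno:.ge:l.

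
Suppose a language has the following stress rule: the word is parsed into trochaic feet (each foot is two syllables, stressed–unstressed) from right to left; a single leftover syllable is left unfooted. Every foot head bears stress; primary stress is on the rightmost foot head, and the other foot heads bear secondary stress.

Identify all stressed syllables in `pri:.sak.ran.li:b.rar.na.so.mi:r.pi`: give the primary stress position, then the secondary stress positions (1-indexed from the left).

primary 8, secondary 2, 4, 6

Parse right to left into trochaic (ˈσσ) feet: pri: (ˈsak.ran) (ˈli:b.rar) (ˈna.so) (ˈmi:r.pi). Syllable 1 is left unfooted.
Foot heads (stressed positions): 2, 4, 6, 8.
End Rule Rightmost: primary stress on the rightmost head = syllable 8.
Secondary stress on 2, 4, 6: pri:.ˌsak.ran.ˌli:b.rar.ˌna.so.ˈmi:r.pi.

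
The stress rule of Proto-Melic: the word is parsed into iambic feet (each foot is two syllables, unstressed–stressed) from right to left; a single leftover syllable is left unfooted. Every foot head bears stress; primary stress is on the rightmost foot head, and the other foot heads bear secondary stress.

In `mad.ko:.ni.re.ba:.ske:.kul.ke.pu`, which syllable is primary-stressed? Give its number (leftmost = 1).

9

Parse right to left into iambic (σˈσ) feet: mad (ko:.ˈni) (re.ˈba:) (ske:.ˈkul) (ke.ˈpu). Syllable 1 is left unfooted.
Foot heads (stressed positions): 3, 5, 7, 9.
End Rule Rightmost: primary stress on the rightmost head = syllable 9.
Primary stress: syllable 9 → mad.ko:.ni.re.ba:.ske:.kul.ke.ˈpu.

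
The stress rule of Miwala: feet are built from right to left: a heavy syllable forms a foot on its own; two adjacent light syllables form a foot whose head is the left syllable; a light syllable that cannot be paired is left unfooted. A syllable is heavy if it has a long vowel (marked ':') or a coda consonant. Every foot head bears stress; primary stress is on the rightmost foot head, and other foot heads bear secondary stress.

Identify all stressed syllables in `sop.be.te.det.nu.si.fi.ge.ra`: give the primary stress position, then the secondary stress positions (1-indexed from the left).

primary 8, secondary 1, 2, 4, 6

Weights: 1 sop H, 2 be L, 3 te L, 4 det H, 5 nu L, 6 si L, 7 fi L, 8 ge L, 9 ra L.
Parse right to left (heavy = foot alone; LL = one foot; stranded L unfooted): (ˈsop) (ˈbe.te) (ˈdet) nu (ˈsi.fi) (ˈge.ra).
Foot heads: 1, 2, 4, 6, 8.
Primary stress on the rightmost head = syllable 8.
Secondary stress on 1, 2, 4, 6: ˌsop.ˌbe.te.ˌdet.nu.ˌsi.fi.ˈge.ra.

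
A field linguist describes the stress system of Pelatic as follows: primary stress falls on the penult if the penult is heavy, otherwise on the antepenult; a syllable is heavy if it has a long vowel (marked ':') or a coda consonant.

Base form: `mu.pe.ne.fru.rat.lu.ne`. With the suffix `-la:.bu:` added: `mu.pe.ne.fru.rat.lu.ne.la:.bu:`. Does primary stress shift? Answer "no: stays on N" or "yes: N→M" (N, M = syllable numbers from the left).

Base `mu.pe.ne.fru.rat.lu.ne` (7 syllables):
  Weights: 5 rat H, 6 lu L, 7 ne L.
  The penult (syllable 6, lu) is light, so stress falls on the antepenult (syllable 5, rat).
  → primary stress on syllable 5.
Suffixed `mu.pe.ne.fru.rat.lu.ne.la:.bu:` (9 syllables):
  Weights: 7 ne L, 8 la: H, 9 bu: H.
  The penult (syllable 8, la:) is heavy, so it takes stress.
  → primary stress on syllable 8.

yes: 5→8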